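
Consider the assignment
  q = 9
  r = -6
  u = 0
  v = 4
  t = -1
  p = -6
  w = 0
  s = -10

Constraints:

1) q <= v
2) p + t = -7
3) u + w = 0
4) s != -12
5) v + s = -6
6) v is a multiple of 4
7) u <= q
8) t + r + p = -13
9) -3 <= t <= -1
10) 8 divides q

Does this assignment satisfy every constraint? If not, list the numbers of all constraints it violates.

1) q = 9, v = 4; 9 > 4 (want ≤) — fails.
2) p + t = -6 + (-1) = -7 — holds.
3) u + w = 0 + 0 = 0 — holds.
4) s = -10, and -10 ≠ -12 — holds.
5) v + s = 4 + (-10) = -6 — holds.
6) 4 / 4 = 1, so 4 divides 4 — holds.
7) u = 0, q = 9; 0 ≤ 9 — holds.
8) t + r + p = -1 + (-6) + (-6) = -13 — holds.
9) t = -1 lies in [-3, -1] — holds.
10) 9 = 8*1 + 1, so 8 does not divide 9 — fails.

Constraints 1 and 10 do not hold.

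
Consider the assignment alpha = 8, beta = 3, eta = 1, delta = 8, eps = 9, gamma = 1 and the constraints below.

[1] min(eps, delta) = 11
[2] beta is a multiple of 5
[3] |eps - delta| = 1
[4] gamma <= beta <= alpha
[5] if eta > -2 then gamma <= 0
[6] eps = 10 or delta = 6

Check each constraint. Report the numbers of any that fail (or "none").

[1] min(9, 8) = 8, not 11 — violated.
[2] 3 = 5*0 + 3, so 5 does not divide 3 — violated.
[3] |9 - 8| = 1 — OK.
[4] values 1 <= 3 <= 8 — OK.
[5] eta = 1 > -2, so we need gamma ≤ 0; but gamma = 1 > 0 — violated.
[6] eps = 9 ≠ 10 and delta = 8 ≠ 6; both disjuncts false — violated.

The assignment fails constraints 1, 2, 5, and 6.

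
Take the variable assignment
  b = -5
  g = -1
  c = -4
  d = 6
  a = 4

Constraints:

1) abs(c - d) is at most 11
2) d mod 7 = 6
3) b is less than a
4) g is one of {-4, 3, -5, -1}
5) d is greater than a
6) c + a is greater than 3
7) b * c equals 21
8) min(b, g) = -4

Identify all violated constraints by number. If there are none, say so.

1) abs(-4 - 6) = 10; 10 ≤ 11 — satisfied.
2) 6 mod 7 = 6 — satisfied.
3) b = -5, a = 4; -5 < 4 — satisfied.
4) g = -1 is in {-4, 3, -5, -1} — satisfied.
5) d = 6, a = 4; 6 > 4 — satisfied.
6) c + a = -4 + 4 = 0; 0 ≤ 3, bound 3 not met — violated.
7) b * c = -5 * (-4) = 20, not 21 — violated.
8) min(-5, -1) = -5, not -4 — violated.

Violated: 6, 7, 8.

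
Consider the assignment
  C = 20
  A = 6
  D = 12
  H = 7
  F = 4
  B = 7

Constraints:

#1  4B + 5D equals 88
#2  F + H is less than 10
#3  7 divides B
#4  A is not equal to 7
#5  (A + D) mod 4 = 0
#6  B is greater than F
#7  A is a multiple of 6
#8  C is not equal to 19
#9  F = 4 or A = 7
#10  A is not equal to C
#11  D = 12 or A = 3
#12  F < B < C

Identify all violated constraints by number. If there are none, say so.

Constraints 2 and 5 do not hold.

#1 4B + 5D = 4(7) + 5(12) = 88 — satisfied.
#2 F + H = 4 + 7 = 11; 11 ≥ 10, bound 10 not met — violated.
#3 7 / 7 = 1, so 7 divides 7 — satisfied.
#4 A = 6, and 6 ≠ 7 — satisfied.
#5 A + D = 18; 18 mod 4 = 2, not 0 — violated.
#6 B = 7, F = 4; 7 > 4 — satisfied.
#7 6 / 6 = 1, so 6 divides 6 — satisfied.
#8 C = 20, and 20 ≠ 19 — satisfied.
#9 F = 4 = 4 (first disjunct) — satisfied.
#10 A = 6, C = 20; distinct — satisfied.
#11 D = 12 = 12 (first disjunct) — satisfied.
#12 values 4 < 7 < 20 — satisfied.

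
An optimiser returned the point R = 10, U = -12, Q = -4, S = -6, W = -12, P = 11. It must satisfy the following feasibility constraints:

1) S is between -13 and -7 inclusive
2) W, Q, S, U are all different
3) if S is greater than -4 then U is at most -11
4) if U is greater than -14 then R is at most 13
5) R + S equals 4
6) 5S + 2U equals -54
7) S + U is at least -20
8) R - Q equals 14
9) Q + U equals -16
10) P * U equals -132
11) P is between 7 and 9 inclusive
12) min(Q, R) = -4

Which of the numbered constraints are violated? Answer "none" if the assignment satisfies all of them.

Violated: 1, 2, and 11.

1) S = -6 is outside [-13, -7] — violated.
2) W = U = -12, not all different — violated.
3) S = -6, not > -4; antecedent false, conditional vacuously true — OK.
4) U = -12 > -14, so we need R ≤ 13; R = 10 ≤ 13 — OK.
5) R + S = 10 + (-6) = 4 — OK.
6) 5S + 2U = 5(-6) + 2(-12) = -54 — OK.
7) S + U = -6 + (-12) = -18; -18 ≥ -20 — OK.
8) R - Q = 10 - (-4) = 14 — OK.
9) Q + U = -4 + (-12) = -16 — OK.
10) P * U = 11 * (-12) = -132 — OK.
11) P = 11 is outside [7, 9] — violated.
12) min(-4, 10) = -4 — OK.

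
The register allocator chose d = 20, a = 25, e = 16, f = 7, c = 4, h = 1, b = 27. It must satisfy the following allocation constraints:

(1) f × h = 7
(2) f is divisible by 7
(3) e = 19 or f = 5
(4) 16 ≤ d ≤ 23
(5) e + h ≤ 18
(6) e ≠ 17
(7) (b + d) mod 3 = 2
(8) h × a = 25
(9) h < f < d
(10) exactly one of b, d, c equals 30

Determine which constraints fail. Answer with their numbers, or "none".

(1) f × h = 7 × 1 = 7 — satisfied.
(2) 7 / 7 = 1, so 7 divides 7 — satisfied.
(3) e = 16 ≠ 19 and f = 7 ≠ 5; both disjuncts false — violated.
(4) d = 20 lies in [16, 23] — satisfied.
(5) e + h = 16 + 1 = 17; 17 ≤ 18 — satisfied.
(6) e = 16, and 16 ≠ 17 — satisfied.
(7) b + d = 47; 47 mod 3 = 2 — satisfied.
(8) h × a = 1 × 25 = 25 — satisfied.
(9) values 1 < 7 < 20 — satisfied.
(10) b=27, d=20, c=4; 0 of them equal 30, not exactly one — violated.

Violated: 3 and 10.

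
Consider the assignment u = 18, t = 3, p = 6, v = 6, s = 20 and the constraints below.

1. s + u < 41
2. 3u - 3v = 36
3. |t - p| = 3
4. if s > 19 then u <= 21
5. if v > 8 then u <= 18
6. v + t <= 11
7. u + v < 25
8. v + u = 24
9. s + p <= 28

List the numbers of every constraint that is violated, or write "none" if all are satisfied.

All constraints are satisfied.

1. s + u = 20 + 18 = 38; 38 < 41 — OK.
2. 3u - 3v = 3(18) - 3(6) = 36 — OK.
3. |3 - 6| = 3 — OK.
4. s = 20 > 19, so we need u ≤ 21; u = 18 ≤ 21 — OK.
5. v = 6, not > 8; antecedent false, conditional vacuously true — OK.
6. v + t = 6 + 3 = 9; 9 ≤ 11 — OK.
7. u + v = 18 + 6 = 24; 24 < 25 — OK.
8. v + u = 6 + 18 = 24 — OK.
9. s + p = 20 + 6 = 26; 26 ≤ 28 — OK.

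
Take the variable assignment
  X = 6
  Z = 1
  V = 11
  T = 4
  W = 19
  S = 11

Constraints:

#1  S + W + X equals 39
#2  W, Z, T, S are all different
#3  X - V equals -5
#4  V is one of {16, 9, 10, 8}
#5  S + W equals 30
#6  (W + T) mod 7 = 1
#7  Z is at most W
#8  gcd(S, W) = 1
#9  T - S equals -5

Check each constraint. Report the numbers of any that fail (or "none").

Violated: 1, 4, 6, and 9.

#1 S + W + X = 11 + 19 + 6 = 36, not 39  ✘
#2 values 19, 1, 4, 11 are pairwise distinct  ✔
#3 X - V = 6 - 11 = -5  ✔
#4 V = 11 is not in {16, 9, 10, 8}  ✘
#5 S + W = 11 + 19 = 30  ✔
#6 W + T = 23; 23 mod 7 = 2, not 1  ✘
#7 Z = 1, W = 19; 1 ≤ 19  ✔
#8 gcd(11, 19) = 1  ✔
#9 T - S = 4 - 11 = -7, not -5  ✘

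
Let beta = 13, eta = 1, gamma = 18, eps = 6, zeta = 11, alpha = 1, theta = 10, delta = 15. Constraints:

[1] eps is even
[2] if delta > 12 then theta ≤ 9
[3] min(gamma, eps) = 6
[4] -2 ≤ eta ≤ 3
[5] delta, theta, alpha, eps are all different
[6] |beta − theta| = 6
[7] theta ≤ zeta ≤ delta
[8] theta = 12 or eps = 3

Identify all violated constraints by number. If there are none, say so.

[1] eps = 6 is even  holds
[2] delta = 15 > 12, so we need theta ≤ 9; but theta = 10 > 9  fails
[3] min(18, 6) = 6  holds
[4] eta = 1 lies in [-2, 3]  holds
[5] values 15, 10, 1, 6 are pairwise distinct  holds
[6] |13 − 10| = 3, not 6  fails
[7] values 10 ≤ 11 ≤ 15  holds
[8] theta = 10 ≠ 12 and eps = 6 ≠ 3; both disjuncts false  fails

The assignment fails constraints 2, 6, and 8.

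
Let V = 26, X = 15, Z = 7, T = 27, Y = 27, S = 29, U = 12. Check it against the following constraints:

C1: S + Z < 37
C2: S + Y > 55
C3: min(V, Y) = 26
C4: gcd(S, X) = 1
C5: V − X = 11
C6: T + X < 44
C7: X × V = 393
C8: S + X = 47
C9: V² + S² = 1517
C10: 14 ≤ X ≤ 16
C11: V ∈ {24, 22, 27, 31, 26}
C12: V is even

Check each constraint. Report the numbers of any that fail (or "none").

Violated: 7 and 8.

C1: S + Z = 29 + 7 = 36; 36 < 37 — OK.
C2: S + Y = 29 + 27 = 56; 56 > 55 — OK.
C3: min(26, 27) = 26 — OK.
C4: gcd(29, 15) = 1 — OK.
C5: V − X = 26 − 15 = 11 — OK.
C6: T + X = 27 + 15 = 42; 42 < 44 — OK.
C7: X × V = 15 × 26 = 390, not 393 — violated.
C8: S + X = 29 + 15 = 44, not 47 — violated.
C9: V² + S² = 26² + 29² = 676 + 841 = 1517 — OK.
C10: X = 15 lies in [14, 16] — OK.
C11: V = 26 is in {24, 22, 27, 31, 26} — OK.
C12: V = 26 is even — OK.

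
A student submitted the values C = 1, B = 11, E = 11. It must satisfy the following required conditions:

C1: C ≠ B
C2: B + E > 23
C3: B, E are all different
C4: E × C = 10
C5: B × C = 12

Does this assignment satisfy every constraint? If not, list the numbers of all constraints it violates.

The assignment fails constraints 2, 3, 4, 5.

C1: C = 1, B = 11; distinct  holds
C2: B + E = 11 + 11 = 22; 22 ≤ 23, bound 23 not met  fails
C3: B = E = 11, not all different  fails
C4: E × C = 11 × 1 = 11, not 10  fails
C5: B × C = 11 × 1 = 11, not 12  fails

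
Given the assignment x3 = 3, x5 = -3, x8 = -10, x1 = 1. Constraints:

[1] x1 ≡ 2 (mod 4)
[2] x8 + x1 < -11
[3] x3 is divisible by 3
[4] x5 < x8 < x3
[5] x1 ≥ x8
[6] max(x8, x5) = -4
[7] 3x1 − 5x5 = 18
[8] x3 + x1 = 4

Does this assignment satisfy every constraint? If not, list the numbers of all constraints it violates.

[1] 1 mod 4 = 1, not 2 — fails.
[2] x8 + x1 = -10 + 1 = -9; -9 ≥ -11, bound -11 not met — fails.
[3] 3 / 3 = 1, so 3 divides 3 — holds.
[4] values -3, -10, 3; x5 = -3 is not < x8 = -10 — fails.
[5] x1 = 1, x8 = -10; 1 ≥ -10 — holds.
[6] max(-10, -3) = -3, not -4 — fails.
[7] 3x1 − 5x5 = 3(1) − 5(-3) = 18 — holds.
[8] x3 + x1 = 3 + 1 = 4 — holds.

No — constraints 1, 2, 4, 6 are not satisfied.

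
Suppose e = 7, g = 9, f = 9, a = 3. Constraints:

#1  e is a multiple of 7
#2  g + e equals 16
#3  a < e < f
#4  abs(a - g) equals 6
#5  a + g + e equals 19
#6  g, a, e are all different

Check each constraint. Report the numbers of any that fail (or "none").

#1 7 / 7 = 1, so 7 divides 7 — satisfied.
#2 g + e = 9 + 7 = 16 — satisfied.
#3 values 3 < 7 < 9 — satisfied.
#4 abs(3 - 9) = 6 — satisfied.
#5 a + g + e = 3 + 9 + 7 = 19 — satisfied.
#6 values 9, 3, 7 are pairwise distinct — satisfied.

Yes — all constraints hold.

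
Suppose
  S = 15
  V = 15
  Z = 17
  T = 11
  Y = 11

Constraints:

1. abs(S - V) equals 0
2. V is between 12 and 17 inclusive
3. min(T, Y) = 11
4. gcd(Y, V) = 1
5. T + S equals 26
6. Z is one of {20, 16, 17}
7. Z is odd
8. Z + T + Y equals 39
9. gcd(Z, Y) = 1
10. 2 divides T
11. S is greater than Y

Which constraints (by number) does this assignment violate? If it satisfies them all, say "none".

Constraint 10 is violated.

1. abs(15 - 15) = 0  yes
2. V = 15 lies in [12, 17]  yes
3. min(11, 11) = 11  yes
4. gcd(11, 15) = 1  yes
5. T + S = 11 + 15 = 26  yes
6. Z = 17 is in {20, 16, 17}  yes
7. Z = 17 is odd  yes
8. Z + T + Y = 17 + 11 + 11 = 39  yes
9. gcd(17, 11) = 1  yes
10. 11 = 2*5 + 1, so 2 does not divide 11  no
11. S = 15, Y = 11; 15 > 11  yes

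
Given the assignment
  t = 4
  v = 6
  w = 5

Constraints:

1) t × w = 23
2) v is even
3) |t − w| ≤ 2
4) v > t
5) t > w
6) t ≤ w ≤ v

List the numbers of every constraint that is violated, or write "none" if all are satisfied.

1) t × w = 4 × 5 = 20, not 23 — violated.
2) v = 6 is even — satisfied.
3) |4 − 5| = 1; 1 ≤ 2 — satisfied.
4) v = 6, t = 4; 6 > 4 — satisfied.
5) t = 4, w = 5; 4 ≤ 5 (want >) — violated.
6) values 4 ≤ 5 ≤ 6 — satisfied.

The assignment fails constraints 1 and 5.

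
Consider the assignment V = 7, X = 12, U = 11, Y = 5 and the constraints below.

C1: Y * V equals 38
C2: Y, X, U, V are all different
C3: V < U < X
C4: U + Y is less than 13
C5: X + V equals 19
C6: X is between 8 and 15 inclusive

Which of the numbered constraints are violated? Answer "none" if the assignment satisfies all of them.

C1: Y * V = 5 * 7 = 35, not 38 — fails.
C2: values 5, 12, 11, 7 are pairwise distinct — holds.
C3: values 7 < 11 < 12 — holds.
C4: U + Y = 11 + 5 = 16; 16 ≥ 13, bound 13 not met — fails.
C5: X + V = 12 + 7 = 19 — holds.
C6: X = 12 lies in [8, 15] — holds.

No — constraints 1, 4 are not satisfied.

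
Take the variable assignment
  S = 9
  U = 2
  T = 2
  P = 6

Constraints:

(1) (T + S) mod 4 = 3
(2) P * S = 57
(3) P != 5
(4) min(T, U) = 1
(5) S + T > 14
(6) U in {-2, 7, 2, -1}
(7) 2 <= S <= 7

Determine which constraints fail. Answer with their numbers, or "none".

Constraints 2, 4, 5, 7 are violated.

(1) T + S = 11; 11 mod 4 = 3 — holds.
(2) P * S = 6 * 9 = 54, not 57 — does not hold.
(3) P = 6, and 6 ≠ 5 — holds.
(4) min(2, 2) = 2, not 1 — does not hold.
(5) S + T = 9 + 2 = 11; 11 ≤ 14, bound 14 not met — does not hold.
(6) U = 2 is in {-2, 7, 2, -1} — holds.
(7) S = 9 is outside [2, 7] — does not hold.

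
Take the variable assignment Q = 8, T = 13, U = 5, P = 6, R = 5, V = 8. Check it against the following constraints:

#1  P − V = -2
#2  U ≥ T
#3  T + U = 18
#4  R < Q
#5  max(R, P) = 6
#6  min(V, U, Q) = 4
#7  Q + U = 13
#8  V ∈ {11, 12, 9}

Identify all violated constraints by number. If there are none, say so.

#1 P − V = 6 − 8 = -2  holds
#2 U = 5, T = 13; 5 < 13 (want ≥)  fails
#3 T + U = 13 + 5 = 18  holds
#4 R = 5, Q = 8; 5 < 8  holds
#5 max(5, 6) = 6  holds
#6 min(8, 5, 8) = 5, not 4  fails
#7 Q + U = 8 + 5 = 13  holds
#8 V = 8 is not in {11, 12, 9}  fails

Violated: 2, 6, and 8.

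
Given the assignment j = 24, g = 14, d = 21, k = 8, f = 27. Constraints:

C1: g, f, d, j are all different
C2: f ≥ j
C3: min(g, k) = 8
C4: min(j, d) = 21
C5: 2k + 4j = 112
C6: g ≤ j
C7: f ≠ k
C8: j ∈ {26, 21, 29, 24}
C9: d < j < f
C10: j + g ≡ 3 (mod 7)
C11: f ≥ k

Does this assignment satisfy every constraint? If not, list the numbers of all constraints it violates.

C1: values 14, 27, 21, 24 are pairwise distinct  yes
C2: f = 27, j = 24; 27 ≥ 24  yes
C3: min(14, 8) = 8  yes
C4: min(24, 21) = 21  yes
C5: 2k + 4j = 2(8) + 4(24) = 112  yes
C6: g = 14, j = 24; 14 ≤ 24  yes
C7: f = 27, k = 8; distinct  yes
C8: j = 24 is in {26, 21, 29, 24}  yes
C9: values 21 < 24 < 27  yes
C10: j + g = 38; 38 mod 7 = 3  yes
C11: f = 27, k = 8; 27 ≥ 8  yes

No violations.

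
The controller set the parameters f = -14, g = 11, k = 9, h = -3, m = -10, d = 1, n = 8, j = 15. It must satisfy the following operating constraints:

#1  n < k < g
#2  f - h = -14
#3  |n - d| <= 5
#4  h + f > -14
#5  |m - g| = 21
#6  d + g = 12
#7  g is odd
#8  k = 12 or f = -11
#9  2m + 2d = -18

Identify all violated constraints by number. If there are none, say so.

#1 values 8 < 9 < 11 — satisfied.
#2 f - h = -14 - (-3) = -11, not -14 — violated.
#3 |8 - 1| = 7; 7 > 5, exceeds bound 5 — violated.
#4 h + f = -3 + (-14) = -17; -17 ≤ -14, bound -14 not met — violated.
#5 |-10 - 11| = 21 — satisfied.
#6 d + g = 1 + 11 = 12 — satisfied.
#7 g = 11 is odd — satisfied.
#8 k = 9 ≠ 12 and f = -14 ≠ -11; both disjuncts false — violated.
#9 2m + 2d = 2(-10) + 2(1) = -18 — satisfied.

No — constraints 2, 3, 4, 8 are not satisfied.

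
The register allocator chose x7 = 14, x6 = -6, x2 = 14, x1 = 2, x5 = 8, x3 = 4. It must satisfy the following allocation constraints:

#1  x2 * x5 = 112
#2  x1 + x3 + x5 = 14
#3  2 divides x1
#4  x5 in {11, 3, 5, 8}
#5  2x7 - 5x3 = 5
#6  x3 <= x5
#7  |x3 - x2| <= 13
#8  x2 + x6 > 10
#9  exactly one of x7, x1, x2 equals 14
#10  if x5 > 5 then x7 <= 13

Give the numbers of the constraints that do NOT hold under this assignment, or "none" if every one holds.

#1 x2 * x5 = 14 * 8 = 112  holds
#2 x1 + x3 + x5 = 2 + 4 + 8 = 14  holds
#3 2 / 2 = 1, so 2 divides 2  holds
#4 x5 = 8 is in {11, 3, 5, 8}  holds
#5 2x7 - 5x3 = 2(14) - 5(4) = 8, not 5  fails
#6 x3 = 4, x5 = 8; 4 ≤ 8  holds
#7 |4 - 14| = 10; 10 ≤ 13  holds
#8 x2 + x6 = 14 + (-6) = 8; 8 ≤ 10, bound 10 not met  fails
#9 x7=14, x1=2, x2=14; 2 of them equal 14, not exactly one  fails
#10 x5 = 8 > 5, so we need x7 ≤ 13; but x7 = 14 > 13  fails

The assignment fails constraints 5, 8, 9, and 10.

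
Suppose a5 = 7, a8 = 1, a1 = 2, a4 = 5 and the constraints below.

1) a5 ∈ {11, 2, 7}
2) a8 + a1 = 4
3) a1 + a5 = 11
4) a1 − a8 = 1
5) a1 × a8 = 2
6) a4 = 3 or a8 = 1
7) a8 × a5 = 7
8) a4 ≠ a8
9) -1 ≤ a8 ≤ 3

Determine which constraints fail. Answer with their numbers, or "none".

The assignment fails constraints 2 and 3.

1) a5 = 7 is in {11, 2, 7}  yes
2) a8 + a1 = 1 + 2 = 3, not 4  no
3) a1 + a5 = 2 + 7 = 9, not 11  no
4) a1 − a8 = 2 − 1 = 1  yes
5) a1 × a8 = 2 × 1 = 2  yes
6) a4 = 5 ≠ 3, but a8 = 1 = 1 (second disjunct)  yes
7) a8 × a5 = 1 × 7 = 7  yes
8) a4 = 5, a8 = 1; distinct  yes
9) a8 = 1 lies in [-1, 3]  yes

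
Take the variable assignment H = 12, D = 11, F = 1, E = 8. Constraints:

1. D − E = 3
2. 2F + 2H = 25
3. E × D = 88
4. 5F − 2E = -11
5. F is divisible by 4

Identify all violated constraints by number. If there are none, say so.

1. D − E = 11 − 8 = 3 — OK.
2. 2F + 2H = 2(1) + 2(12) = 26, not 25 — violated.
3. E × D = 8 × 11 = 88 — OK.
4. 5F − 2E = 5(1) − 2(8) = -11 — OK.
5. 1 = 4×0 + 1, so 4 does not divide 1 — violated.

Constraints 2, 5 do not hold.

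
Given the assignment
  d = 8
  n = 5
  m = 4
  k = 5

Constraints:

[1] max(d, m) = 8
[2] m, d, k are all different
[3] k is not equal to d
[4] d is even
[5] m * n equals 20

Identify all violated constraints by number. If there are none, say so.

The assignment satisfies every constraint.

[1] max(8, 4) = 8  ✓
[2] values 4, 8, 5 are pairwise distinct  ✓
[3] k = 5, d = 8; distinct  ✓
[4] d = 8 is even  ✓
[5] m * n = 4 * 5 = 20  ✓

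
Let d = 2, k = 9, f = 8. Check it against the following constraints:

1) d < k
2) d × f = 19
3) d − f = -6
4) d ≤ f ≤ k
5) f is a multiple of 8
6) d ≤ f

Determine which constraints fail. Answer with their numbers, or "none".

1) d = 2, k = 9; 2 < 9 — holds.
2) d × f = 2 × 8 = 16, not 19 — fails.
3) d − f = 2 − 8 = -6 — holds.
4) values 2 ≤ 8 ≤ 9 — holds.
5) 8 / 8 = 1, so 8 divides 8 — holds.
6) d = 2, f = 8; 2 ≤ 8 — holds.

Constraint 2 is violated.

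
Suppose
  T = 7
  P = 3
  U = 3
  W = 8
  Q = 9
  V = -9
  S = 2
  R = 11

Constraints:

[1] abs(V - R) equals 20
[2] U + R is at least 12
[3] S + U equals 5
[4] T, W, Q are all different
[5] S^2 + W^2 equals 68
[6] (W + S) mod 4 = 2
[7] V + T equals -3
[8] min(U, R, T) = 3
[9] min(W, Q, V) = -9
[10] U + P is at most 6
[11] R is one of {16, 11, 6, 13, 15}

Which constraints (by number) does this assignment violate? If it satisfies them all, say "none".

[1] abs(-9 - 11) = 20 — OK.
[2] U + R = 3 + 11 = 14; 14 ≥ 12 — OK.
[3] S + U = 2 + 3 = 5 — OK.
[4] values 7, 8, 9 are pairwise distinct — OK.
[5] S^2 + W^2 = 2^2 + 8^2 = 4 + 64 = 68 — OK.
[6] W + S = 10; 10 mod 4 = 2 — OK.
[7] V + T = -9 + 7 = -2, not -3 — violated.
[8] min(3, 11, 7) = 3 — OK.
[9] min(8, 9, -9) = -9 — OK.
[10] U + P = 3 + 3 = 6; 6 ≤ 6 — OK.
[11] R = 11 is in {16, 11, 6, 13, 15} — OK.

Constraint 7 is violated.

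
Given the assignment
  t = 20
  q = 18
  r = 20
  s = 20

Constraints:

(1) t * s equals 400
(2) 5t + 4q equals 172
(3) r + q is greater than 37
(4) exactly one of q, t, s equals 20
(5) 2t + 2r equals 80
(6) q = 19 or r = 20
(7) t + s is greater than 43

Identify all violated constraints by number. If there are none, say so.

(1) t * s = 20 * 20 = 400 — satisfied.
(2) 5t + 4q = 5(20) + 4(18) = 172 — satisfied.
(3) r + q = 20 + 18 = 38; 38 > 37 — satisfied.
(4) q=18, t=20, s=20; 2 of them equal 20, not exactly one — violated.
(5) 2t + 2r = 2(20) + 2(20) = 80 — satisfied.
(6) q = 18 ≠ 19, but r = 20 = 20 (second disjunct) — satisfied.
(7) t + s = 20 + 20 = 40; 40 ≤ 43, bound 43 not met — violated.

Constraints 4, 7 are violated.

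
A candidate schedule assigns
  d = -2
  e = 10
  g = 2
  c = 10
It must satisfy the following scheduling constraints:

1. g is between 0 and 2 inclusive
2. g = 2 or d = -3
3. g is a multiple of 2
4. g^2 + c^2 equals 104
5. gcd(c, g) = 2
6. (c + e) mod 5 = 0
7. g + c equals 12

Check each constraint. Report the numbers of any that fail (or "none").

The assignment satisfies every constraint.

1. g = 2 lies in [0, 2] — satisfied.
2. g = 2 = 2 (first disjunct) — satisfied.
3. 2 / 2 = 1, so 2 divides 2 — satisfied.
4. g^2 + c^2 = 2^2 + 10^2 = 4 + 100 = 104 — satisfied.
5. gcd(10, 2) = 2 — satisfied.
6. c + e = 20; 20 mod 5 = 0 — satisfied.
7. g + c = 2 + 10 = 12 — satisfied.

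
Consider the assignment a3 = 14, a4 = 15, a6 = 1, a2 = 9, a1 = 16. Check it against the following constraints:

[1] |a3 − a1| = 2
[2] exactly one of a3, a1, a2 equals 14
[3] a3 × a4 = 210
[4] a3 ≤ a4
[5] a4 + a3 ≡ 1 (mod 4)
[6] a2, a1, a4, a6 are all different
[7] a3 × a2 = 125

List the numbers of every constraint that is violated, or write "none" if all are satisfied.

Constraint 7 is violated.

[1] |14 − 16| = 2  holds
[2] a3=14, a1=16, a2=9; 1 of them equals 14  holds
[3] a3 × a4 = 14 × 15 = 210  holds
[4] a3 = 14, a4 = 15; 14 ≤ 15  holds
[5] a4 + a3 = 29; 29 mod 4 = 1  holds
[6] values 9, 16, 15, 1 are pairwise distinct  holds
[7] a3 × a2 = 14 × 9 = 126, not 125  fails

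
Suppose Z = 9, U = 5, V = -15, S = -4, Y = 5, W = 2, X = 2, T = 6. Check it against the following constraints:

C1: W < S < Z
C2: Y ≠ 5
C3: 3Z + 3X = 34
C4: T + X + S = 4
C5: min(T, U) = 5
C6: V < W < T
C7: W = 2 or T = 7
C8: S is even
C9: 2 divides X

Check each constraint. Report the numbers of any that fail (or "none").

Constraints 1, 2, 3 are violated.

C1: values 2, -4, 9; W = 2 is not < S = -4  ✗
C2: Y = 5, but 5 is required to differ  ✗
C3: 3Z + 3X = 3(9) + 3(2) = 33, not 34  ✗
C4: T + X + S = 6 + 2 + (-4) = 4  ✓
C5: min(6, 5) = 5  ✓
C6: values -15 < 2 < 6  ✓
C7: W = 2 = 2 (first disjunct)  ✓
C8: S = -4 is even  ✓
C9: 2 / 2 = 1, so 2 divides 2  ✓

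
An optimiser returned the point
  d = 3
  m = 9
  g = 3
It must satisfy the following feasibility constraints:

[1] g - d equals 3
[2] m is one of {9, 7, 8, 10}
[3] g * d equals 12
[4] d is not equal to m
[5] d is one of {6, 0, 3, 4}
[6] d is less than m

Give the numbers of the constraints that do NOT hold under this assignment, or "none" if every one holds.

[1] g - d = 3 - 3 = 0, not 3 — does not hold.
[2] m = 9 is in {9, 7, 8, 10} — holds.
[3] g * d = 3 * 3 = 9, not 12 — does not hold.
[4] d = 3, m = 9; distinct — holds.
[5] d = 3 is in {6, 0, 3, 4} — holds.
[6] d = 3, m = 9; 3 < 9 — holds.

Constraints 1 and 3 are violated.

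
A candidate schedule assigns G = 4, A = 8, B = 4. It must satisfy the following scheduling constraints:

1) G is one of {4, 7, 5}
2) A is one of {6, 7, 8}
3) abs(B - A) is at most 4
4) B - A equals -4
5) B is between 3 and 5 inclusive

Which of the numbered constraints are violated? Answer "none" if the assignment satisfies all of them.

1) G = 4 is in {4, 7, 5}  ✔
2) A = 8 is in {6, 7, 8}  ✔
3) abs(4 - 8) = 4; 4 ≤ 4  ✔
4) B - A = 4 - 8 = -4  ✔
5) B = 4 lies in [3, 5]  ✔

The assignment satisfies every constraint.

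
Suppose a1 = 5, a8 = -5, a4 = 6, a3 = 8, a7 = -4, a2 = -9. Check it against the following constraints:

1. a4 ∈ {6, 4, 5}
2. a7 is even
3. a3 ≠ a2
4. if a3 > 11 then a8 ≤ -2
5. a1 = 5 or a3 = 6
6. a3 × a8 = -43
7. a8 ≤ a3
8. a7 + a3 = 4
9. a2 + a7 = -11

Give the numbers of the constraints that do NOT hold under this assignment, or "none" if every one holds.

The assignment fails constraints 6 and 9.

1. a4 = 6 is in {6, 4, 5}  ✔
2. a7 = -4 is even  ✔
3. a3 = 8, a2 = -9; distinct  ✔
4. a3 = 8, not > 11; antecedent false, conditional vacuously true  ✔
5. a1 = 5 = 5 (first disjunct)  ✔
6. a3 × a8 = 8 × (-5) = -40, not -43  ✘
7. a8 = -5, a3 = 8; -5 ≤ 8  ✔
8. a7 + a3 = -4 + 8 = 4  ✔
9. a2 + a7 = -9 + (-4) = -13, not -11  ✘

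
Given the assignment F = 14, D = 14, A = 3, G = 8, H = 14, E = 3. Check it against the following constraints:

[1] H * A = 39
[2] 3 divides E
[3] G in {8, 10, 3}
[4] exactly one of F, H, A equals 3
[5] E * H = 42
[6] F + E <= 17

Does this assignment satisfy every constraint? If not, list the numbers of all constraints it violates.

Violated: 1.

[1] H * A = 14 * 3 = 42, not 39  false
[2] 3 / 3 = 1, so 3 divides 3  true
[3] G = 8 is in {8, 10, 3}  true
[4] F=14, H=14, A=3; 1 of them equals 3  true
[5] E * H = 3 * 14 = 42  true
[6] F + E = 14 + 3 = 17; 17 ≤ 17  true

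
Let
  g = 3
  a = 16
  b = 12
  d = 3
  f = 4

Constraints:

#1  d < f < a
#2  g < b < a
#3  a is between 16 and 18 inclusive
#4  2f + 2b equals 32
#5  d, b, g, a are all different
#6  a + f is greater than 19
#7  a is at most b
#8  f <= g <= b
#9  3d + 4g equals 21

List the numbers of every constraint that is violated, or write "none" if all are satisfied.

No — constraints 5, 7, and 8 are not satisfied.

#1 values 3 < 4 < 16  ✓
#2 values 3 < 12 < 16  ✓
#3 a = 16 lies in [16, 18]  ✓
#4 2f + 2b = 2(4) + 2(12) = 32  ✓
#5 d = g = 3, not all different  ✗
#6 a + f = 16 + 4 = 20; 20 > 19  ✓
#7 a = 16, b = 12; 16 > 12 (want ≤)  ✗
#8 values 4, 3, 12; f = 4 is not <= g = 3  ✗
#9 3d + 4g = 3(3) + 4(3) = 21  ✓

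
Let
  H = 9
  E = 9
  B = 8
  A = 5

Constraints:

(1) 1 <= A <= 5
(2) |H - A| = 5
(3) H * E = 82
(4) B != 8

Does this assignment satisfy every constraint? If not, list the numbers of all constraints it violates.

Constraints 2, 3, and 4 do not hold.

(1) A = 5 lies in [1, 5]  ✓
(2) |9 - 5| = 4, not 5  ✗
(3) H * E = 9 * 9 = 81, not 82  ✗
(4) B = 8, but 8 is required to differ  ✗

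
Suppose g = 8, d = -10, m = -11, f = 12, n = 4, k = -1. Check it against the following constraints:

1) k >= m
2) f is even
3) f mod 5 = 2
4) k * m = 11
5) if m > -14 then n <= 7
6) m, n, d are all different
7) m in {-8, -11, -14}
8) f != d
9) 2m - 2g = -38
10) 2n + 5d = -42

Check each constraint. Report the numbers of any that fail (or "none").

1) k = -1, m = -11; -1 ≥ -11 — holds.
2) f = 12 is even — holds.
3) 12 mod 5 = 2 — holds.
4) k * m = -1 * (-11) = 11 — holds.
5) m = -11 > -14, so we need n ≤ 7; n = 4 ≤ 7 — holds.
6) values -11, 4, -10 are pairwise distinct — holds.
7) m = -11 is in {-8, -11, -14} — holds.
8) f = 12, d = -10; distinct — holds.
9) 2m - 2g = 2(-11) - 2(8) = -38 — holds.
10) 2n + 5d = 2(4) + 5(-10) = -42 — holds.

No violations.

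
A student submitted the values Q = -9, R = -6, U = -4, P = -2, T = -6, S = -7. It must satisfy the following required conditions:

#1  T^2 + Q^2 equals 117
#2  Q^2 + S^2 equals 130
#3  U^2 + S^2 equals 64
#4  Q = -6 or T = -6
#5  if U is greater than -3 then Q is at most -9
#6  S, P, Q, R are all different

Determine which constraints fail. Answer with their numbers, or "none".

No — constraint 3 is not satisfied.

#1 T^2 + Q^2 = (-6)^2 + (-9)^2 = 36 + 81 = 117 — OK.
#2 Q^2 + S^2 = (-9)^2 + (-7)^2 = 81 + 49 = 130 — OK.
#3 U^2 + S^2 = (-4)^2 + (-7)^2 = 16 + 49 = 65, not 64 — violated.
#4 Q = -9 ≠ -6, but T = -6 = -6 (second disjunct) — OK.
#5 U = -4, not > -3; antecedent false, conditional vacuously true — OK.
#6 values -7, -2, -9, -6 are pairwise distinct — OK.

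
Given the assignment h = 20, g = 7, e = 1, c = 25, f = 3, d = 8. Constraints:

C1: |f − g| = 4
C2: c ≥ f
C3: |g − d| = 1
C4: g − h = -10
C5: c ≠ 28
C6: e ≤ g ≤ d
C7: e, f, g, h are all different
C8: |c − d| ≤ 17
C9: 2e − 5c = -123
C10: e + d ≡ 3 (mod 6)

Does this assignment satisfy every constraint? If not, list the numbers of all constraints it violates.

C1: |3 − 7| = 4  true
C2: c = 25, f = 3; 25 ≥ 3  true
C3: |7 − 8| = 1  true
C4: g − h = 7 − 20 = -13, not -10  false
C5: c = 25, and 25 ≠ 28  true
C6: values 1 ≤ 7 ≤ 8  true
C7: values 1, 3, 7, 20 are pairwise distinct  true
C8: |25 − 8| = 17; 17 ≤ 17  true
C9: 2e − 5c = 2(1) − 5(25) = -123  true
C10: e + d = 9; 9 mod 6 = 3  true

Constraint 4 does not hold.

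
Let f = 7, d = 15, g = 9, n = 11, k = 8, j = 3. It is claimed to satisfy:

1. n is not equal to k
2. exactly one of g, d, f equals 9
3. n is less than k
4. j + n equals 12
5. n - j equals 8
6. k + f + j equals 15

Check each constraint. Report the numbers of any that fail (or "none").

Constraints 3, 4, and 6 do not hold.

1. n = 11, k = 8; distinct — holds.
2. g=9, d=15, f=7; 1 of them equals 9 — holds.
3. n = 11, k = 8; 11 ≥ 8 (want <) — fails.
4. j + n = 3 + 11 = 14, not 12 — fails.
5. n - j = 11 - 3 = 8 — holds.
6. k + f + j = 8 + 7 + 3 = 18, not 15 — fails.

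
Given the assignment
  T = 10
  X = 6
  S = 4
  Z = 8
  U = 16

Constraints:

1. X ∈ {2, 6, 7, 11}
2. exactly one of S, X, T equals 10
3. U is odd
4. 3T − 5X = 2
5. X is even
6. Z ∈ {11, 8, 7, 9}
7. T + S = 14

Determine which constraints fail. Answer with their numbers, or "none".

No — constraints 3, 4 are not satisfied.

1. X = 6 is in {2, 6, 7, 11}  yes
2. S=4, X=6, T=10; 1 of them equals 10  yes
3. U = 16 is even  no
4. 3T − 5X = 3(10) − 5(6) = 0, not 2  no
5. X = 6 is even  yes
6. Z = 8 is in {11, 8, 7, 9}  yes
7. T + S = 10 + 4 = 14  yes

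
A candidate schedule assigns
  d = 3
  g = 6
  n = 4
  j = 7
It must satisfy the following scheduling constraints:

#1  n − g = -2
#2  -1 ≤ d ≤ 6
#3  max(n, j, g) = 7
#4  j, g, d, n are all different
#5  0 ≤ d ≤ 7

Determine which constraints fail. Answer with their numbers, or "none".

#1 n − g = 4 − 6 = -2 — holds.
#2 d = 3 lies in [-1, 6] — holds.
#3 max(4, 7, 6) = 7 — holds.
#4 values 7, 6, 3, 4 are pairwise distinct — holds.
#5 d = 3 lies in [0, 7] — holds.

No violations.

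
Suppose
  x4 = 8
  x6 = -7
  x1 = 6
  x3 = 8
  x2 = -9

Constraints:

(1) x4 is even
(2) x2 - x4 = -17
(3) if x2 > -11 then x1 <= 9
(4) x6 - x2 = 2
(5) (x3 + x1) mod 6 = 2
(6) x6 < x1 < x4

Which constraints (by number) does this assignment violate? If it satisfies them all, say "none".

(1) x4 = 8 is even  ✔
(2) x2 - x4 = -9 - 8 = -17  ✔
(3) x2 = -9 > -11, so we need x1 ≤ 9; x1 = 6 ≤ 9  ✔
(4) x6 - x2 = -7 - (-9) = 2  ✔
(5) x3 + x1 = 14; 14 mod 6 = 2  ✔
(6) values -7 < 6 < 8  ✔

Yes — all constraints hold.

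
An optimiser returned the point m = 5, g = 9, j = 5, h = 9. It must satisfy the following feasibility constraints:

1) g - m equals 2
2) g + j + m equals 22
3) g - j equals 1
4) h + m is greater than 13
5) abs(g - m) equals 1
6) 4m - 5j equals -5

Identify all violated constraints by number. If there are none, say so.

The assignment fails constraints 1, 2, 3, and 5.

1) g - m = 9 - 5 = 4, not 2 — does not hold.
2) g + j + m = 9 + 5 + 5 = 19, not 22 — does not hold.
3) g - j = 9 - 5 = 4, not 1 — does not hold.
4) h + m = 9 + 5 = 14; 14 > 13 — holds.
5) abs(9 - 5) = 4, not 1 — does not hold.
6) 4m - 5j = 4(5) - 5(5) = -5 — holds.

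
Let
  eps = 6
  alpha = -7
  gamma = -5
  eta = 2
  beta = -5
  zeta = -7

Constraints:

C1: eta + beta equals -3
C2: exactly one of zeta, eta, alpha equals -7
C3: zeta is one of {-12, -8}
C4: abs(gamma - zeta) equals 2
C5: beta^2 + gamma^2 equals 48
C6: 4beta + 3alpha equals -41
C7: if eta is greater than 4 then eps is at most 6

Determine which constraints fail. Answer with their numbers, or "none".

Violated: 2, 3, and 5.

C1: eta + beta = 2 + (-5) = -3 — OK.
C2: zeta=-7, eta=2, alpha=-7; 2 of them equal -7, not exactly one — violated.
C3: zeta = -7 is not in {-12, -8} — violated.
C4: abs(-5 - (-7)) = 2 — OK.
C5: beta^2 + gamma^2 = (-5)^2 + (-5)^2 = 25 + 25 = 50, not 48 — violated.
C6: 4beta + 3alpha = 4(-5) + 3(-7) = -41 — OK.
C7: eta = 2, not > 4; antecedent false, conditional vacuously true — OK.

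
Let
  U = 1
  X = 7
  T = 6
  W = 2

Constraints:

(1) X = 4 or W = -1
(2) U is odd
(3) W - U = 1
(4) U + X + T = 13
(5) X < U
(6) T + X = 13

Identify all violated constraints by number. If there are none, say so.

(1) X = 7 ≠ 4 and W = 2 ≠ -1; both disjuncts false  no
(2) U = 1 is odd  yes
(3) W - U = 2 - 1 = 1  yes
(4) U + X + T = 1 + 7 + 6 = 14, not 13  no
(5) X = 7, U = 1; 7 ≥ 1 (want <)  no
(6) T + X = 6 + 7 = 13  yes

No — constraints 1, 4, 5 are not satisfied.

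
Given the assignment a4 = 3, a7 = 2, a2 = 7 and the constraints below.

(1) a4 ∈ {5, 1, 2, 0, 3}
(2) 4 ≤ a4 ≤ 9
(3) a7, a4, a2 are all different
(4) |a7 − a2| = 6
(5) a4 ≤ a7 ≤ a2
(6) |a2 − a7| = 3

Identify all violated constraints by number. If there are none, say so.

(1) a4 = 3 is in {5, 1, 2, 0, 3} — holds.
(2) a4 = 3 is outside [4, 9] — does not hold.
(3) values 2, 3, 7 are pairwise distinct — holds.
(4) |2 − 7| = 5, not 6 — does not hold.
(5) values 3, 2, 7; a4 = 3 is not ≤ a7 = 2 — does not hold.
(6) |7 − 2| = 5, not 3 — does not hold.

Violated: 2, 4, 5, and 6.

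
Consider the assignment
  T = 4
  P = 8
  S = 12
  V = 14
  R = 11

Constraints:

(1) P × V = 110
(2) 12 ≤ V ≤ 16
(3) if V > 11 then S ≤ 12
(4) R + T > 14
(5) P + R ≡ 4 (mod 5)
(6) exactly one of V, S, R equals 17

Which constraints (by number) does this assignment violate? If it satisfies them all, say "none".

Violated: 1 and 6.

(1) P × V = 8 × 14 = 112, not 110 — does not hold.
(2) V = 14 lies in [12, 16] — holds.
(3) V = 14 > 11, so we need S ≤ 12; S = 12 ≤ 12 — holds.
(4) R + T = 11 + 4 = 15; 15 > 14 — holds.
(5) P + R = 19; 19 mod 5 = 4 — holds.
(6) V=14, S=12, R=11; 0 of them equal 17, not exactly one — does not hold.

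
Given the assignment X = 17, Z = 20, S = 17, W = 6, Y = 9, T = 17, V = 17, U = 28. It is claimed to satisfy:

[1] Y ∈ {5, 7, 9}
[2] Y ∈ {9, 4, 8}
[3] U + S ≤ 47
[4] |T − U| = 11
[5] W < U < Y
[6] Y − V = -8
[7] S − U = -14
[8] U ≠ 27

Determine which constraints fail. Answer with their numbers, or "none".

[1] Y = 9 is in {5, 7, 9} — holds.
[2] Y = 9 is in {9, 4, 8} — holds.
[3] U + S = 28 + 17 = 45; 45 ≤ 47 — holds.
[4] |17 − 28| = 11 — holds.
[5] values 6, 28, 9; U = 28 is not < Y = 9 — fails.
[6] Y − V = 9 − 17 = -8 — holds.
[7] S − U = 17 − 28 = -11, not -14 — fails.
[8] U = 28, and 28 ≠ 27 — holds.

Constraints 5 and 7 do not hold.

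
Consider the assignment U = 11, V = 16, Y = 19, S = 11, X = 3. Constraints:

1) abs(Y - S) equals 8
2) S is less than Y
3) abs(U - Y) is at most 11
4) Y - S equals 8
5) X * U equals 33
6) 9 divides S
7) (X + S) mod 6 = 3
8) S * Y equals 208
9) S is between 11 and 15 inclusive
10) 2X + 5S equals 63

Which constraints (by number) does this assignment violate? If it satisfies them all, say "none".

1) abs(19 - 11) = 8  yes
2) S = 11, Y = 19; 11 < 19  yes
3) abs(11 - 19) = 8; 8 ≤ 11  yes
4) Y - S = 19 - 11 = 8  yes
5) X * U = 3 * 11 = 33  yes
6) 11 = 9*1 + 2, so 9 does not divide 11  no
7) X + S = 14; 14 mod 6 = 2, not 3  no
8) S * Y = 11 * 19 = 209, not 208  no
9) S = 11 lies in [11, 15]  yes
10) 2X + 5S = 2(3) + 5(11) = 61, not 63  no

Violated: 6, 7, 8, and 10.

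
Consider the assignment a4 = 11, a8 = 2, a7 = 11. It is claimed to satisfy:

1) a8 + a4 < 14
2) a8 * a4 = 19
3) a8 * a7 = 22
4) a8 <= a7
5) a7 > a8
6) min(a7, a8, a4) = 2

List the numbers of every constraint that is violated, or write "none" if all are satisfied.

No — constraint 2 is not satisfied.

1) a8 + a4 = 2 + 11 = 13; 13 < 14  holds
2) a8 * a4 = 2 * 11 = 22, not 19  fails
3) a8 * a7 = 2 * 11 = 22  holds
4) a8 = 2, a7 = 11; 2 ≤ 11  holds
5) a7 = 11, a8 = 2; 11 > 2  holds
6) min(11, 2, 11) = 2  holds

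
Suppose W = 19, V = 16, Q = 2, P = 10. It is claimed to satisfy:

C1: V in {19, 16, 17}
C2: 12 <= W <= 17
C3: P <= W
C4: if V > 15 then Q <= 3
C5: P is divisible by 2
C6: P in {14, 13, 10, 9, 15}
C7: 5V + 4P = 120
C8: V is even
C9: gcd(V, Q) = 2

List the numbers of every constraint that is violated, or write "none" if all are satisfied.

C1: V = 16 is in {19, 16, 17}  OK
C2: W = 19 is outside [12, 17]  FAIL
C3: P = 10, W = 19; 10 ≤ 19  OK
C4: V = 16 > 15, so we need Q ≤ 3; Q = 2 ≤ 3  OK
C5: 10 / 2 = 5, so 2 divides 10  OK
C6: P = 10 is in {14, 13, 10, 9, 15}  OK
C7: 5V + 4P = 5(16) + 4(10) = 120  OK
C8: V = 16 is even  OK
C9: gcd(16, 2) = 2  OK

Violated: 2.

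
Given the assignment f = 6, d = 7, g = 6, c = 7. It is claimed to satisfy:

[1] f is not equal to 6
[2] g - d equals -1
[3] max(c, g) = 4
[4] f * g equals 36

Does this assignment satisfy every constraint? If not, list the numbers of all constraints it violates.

[1] f = 6, but 6 is required to differ — fails.
[2] g - d = 6 - 7 = -1 — holds.
[3] max(7, 6) = 7, not 4 — fails.
[4] f * g = 6 * 6 = 36 — holds.

No — constraints 1, 3 are not satisfied.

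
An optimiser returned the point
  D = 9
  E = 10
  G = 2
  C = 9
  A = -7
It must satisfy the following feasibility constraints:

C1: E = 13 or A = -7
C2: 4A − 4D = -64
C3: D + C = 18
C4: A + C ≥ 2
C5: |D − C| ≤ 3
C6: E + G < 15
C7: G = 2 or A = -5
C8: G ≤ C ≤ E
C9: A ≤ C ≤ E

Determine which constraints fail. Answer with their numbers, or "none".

The assignment satisfies every constraint.

C1: E = 10 ≠ 13, but A = -7 = -7 (second disjunct)  yes
C2: 4A − 4D = 4(-7) − 4(9) = -64  yes
C3: D + C = 9 + 9 = 18  yes
C4: A + C = -7 + 9 = 2; 2 ≥ 2  yes
C5: |9 − 9| = 0; 0 ≤ 3  yes
C6: E + G = 10 + 2 = 12; 12 < 15  yes
C7: G = 2 = 2 (first disjunct)  yes
C8: values 2 ≤ 9 ≤ 10  yes
C9: values -7 ≤ 9 ≤ 10  yes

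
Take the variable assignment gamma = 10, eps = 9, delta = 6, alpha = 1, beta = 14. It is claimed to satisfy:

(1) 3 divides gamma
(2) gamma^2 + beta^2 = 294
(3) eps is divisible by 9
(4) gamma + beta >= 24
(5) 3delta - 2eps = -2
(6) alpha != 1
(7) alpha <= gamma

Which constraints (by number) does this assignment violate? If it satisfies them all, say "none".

The assignment fails constraints 1, 2, 5, 6.

(1) 10 = 3*3 + 1, so 3 does not divide 10  FAIL
(2) gamma^2 + beta^2 = 10^2 + 14^2 = 100 + 196 = 296, not 294  FAIL
(3) 9 / 9 = 1, so 9 divides 9  OK
(4) gamma + beta = 10 + 14 = 24; 24 ≥ 24  OK
(5) 3delta - 2eps = 3(6) - 2(9) = 0, not -2  FAIL
(6) alpha = 1, but 1 is required to differ  FAIL
(7) alpha = 1, gamma = 10; 1 ≤ 10  OK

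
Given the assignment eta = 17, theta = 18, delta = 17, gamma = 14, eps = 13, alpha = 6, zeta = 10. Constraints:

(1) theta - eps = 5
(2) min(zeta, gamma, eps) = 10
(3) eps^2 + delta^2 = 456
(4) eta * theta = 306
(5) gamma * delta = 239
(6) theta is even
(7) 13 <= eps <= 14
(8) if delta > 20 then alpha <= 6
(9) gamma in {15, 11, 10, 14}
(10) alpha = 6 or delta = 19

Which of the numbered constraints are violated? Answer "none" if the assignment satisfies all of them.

The assignment fails constraints 3 and 5.

(1) theta - eps = 18 - 13 = 5  yes
(2) min(10, 14, 13) = 10  yes
(3) eps^2 + delta^2 = 13^2 + 17^2 = 169 + 289 = 458, not 456  no
(4) eta * theta = 17 * 18 = 306  yes
(5) gamma * delta = 14 * 17 = 238, not 239  no
(6) theta = 18 is even  yes
(7) eps = 13 lies in [13, 14]  yes
(8) delta = 17, not > 20; antecedent false, conditional vacuously true  yes
(9) gamma = 14 is in {15, 11, 10, 14}  yes
(10) alpha = 6 = 6 (first disjunct)  yes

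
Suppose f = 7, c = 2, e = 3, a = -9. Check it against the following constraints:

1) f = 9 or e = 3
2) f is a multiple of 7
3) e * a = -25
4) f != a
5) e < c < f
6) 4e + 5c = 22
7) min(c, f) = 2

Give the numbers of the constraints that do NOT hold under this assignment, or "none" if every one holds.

No — constraints 3 and 5 are not satisfied.

1) f = 7 ≠ 9, but e = 3 = 3 (second disjunct)  holds
2) 7 / 7 = 1, so 7 divides 7  holds
3) e * a = 3 * (-9) = -27, not -25  fails
4) f = 7, a = -9; distinct  holds
5) values 3, 2, 7; e = 3 is not < c = 2  fails
6) 4e + 5c = 4(3) + 5(2) = 22  holds
7) min(2, 7) = 2  holds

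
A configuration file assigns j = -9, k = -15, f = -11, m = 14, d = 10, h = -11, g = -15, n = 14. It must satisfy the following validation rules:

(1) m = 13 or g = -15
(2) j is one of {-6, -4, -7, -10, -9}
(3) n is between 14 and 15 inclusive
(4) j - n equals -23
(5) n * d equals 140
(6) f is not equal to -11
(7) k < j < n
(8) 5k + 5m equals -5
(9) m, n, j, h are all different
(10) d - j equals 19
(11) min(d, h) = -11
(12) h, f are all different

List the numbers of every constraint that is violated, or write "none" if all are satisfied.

Constraints 6, 9, and 12 do not hold.

(1) m = 14 ≠ 13, but g = -15 = -15 (second disjunct)  ✔
(2) j = -9 is in {-6, -4, -7, -10, -9}  ✔
(3) n = 14 lies in [14, 15]  ✔
(4) j - n = -9 - 14 = -23  ✔
(5) n * d = 14 * 10 = 140  ✔
(6) f = -11, but -11 is required to differ  ✘
(7) values -15 < -9 < 14  ✔
(8) 5k + 5m = 5(-15) + 5(14) = -5  ✔
(9) m = n = 14, not all different  ✘
(10) d - j = 10 - (-9) = 19  ✔
(11) min(10, -11) = -11  ✔
(12) h = f = -11, not all different  ✘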